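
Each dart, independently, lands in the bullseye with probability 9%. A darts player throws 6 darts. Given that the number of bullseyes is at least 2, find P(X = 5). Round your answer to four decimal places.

0.0003

X ~ Binomial(6, 0.09). Want P(X=5 | X≥2) = P(X=5) / P(X≥2).
P(X=5) = C(6,5)·0.09^5·0.91^1 = 0.000032
P(X≥2) = 1 − 0.567869 − 0.336977 = 0.095153
Ratio = 0.000032 / 0.095153 = 0.000339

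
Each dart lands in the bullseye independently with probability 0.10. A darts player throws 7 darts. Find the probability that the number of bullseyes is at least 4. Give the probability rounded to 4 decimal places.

X ~ Binomial(7, 0.10); P(X ≥ 4) = Σ C(7,k) p^k (1−p)^(7−k) over k:
  k=4: C(7,4)·0.10^4·0.90^3 = 0.002551
  k=5: C(7,5)·0.10^5·0.90^2 = 0.000170
  k=6: C(7,6)·0.10^6·0.90^1 = 0.000006
  k=7: C(7,7)·0.10^7·0.90^0 = 0.000000
Total = 0.002728

0.0027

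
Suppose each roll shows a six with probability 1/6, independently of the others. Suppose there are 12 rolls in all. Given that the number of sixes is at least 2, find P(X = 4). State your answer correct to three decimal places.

0.144

X ~ Binomial(12, 0.166667). Want P(X=4 | X≥2) = P(X=4) / P(X≥2).
P(X=4) = C(12,4)·0.166667^4·0.833333^8 = 0.08883
P(X≥2) = 1 − 0.11216 − 0.26918 = 0.61867
Ratio = 0.08883 / 0.61867 = 0.14358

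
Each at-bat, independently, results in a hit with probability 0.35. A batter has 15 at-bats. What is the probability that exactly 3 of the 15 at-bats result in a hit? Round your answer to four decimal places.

0.1110

X ~ Binomial(n=15, p=0.35).
P(X=3) = C(15,3) · p^3 · (1−p)^12
= 455 · 0.042875 · 0.005688 = 0.110962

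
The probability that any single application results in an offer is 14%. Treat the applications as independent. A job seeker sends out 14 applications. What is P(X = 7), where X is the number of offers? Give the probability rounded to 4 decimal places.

0.0013

X ~ Binomial(n=14, p=0.14).
P(X=7) = C(14,7) · p^7 · (1−p)^7
= 3432 · 1.0541e-06 · 0.34793 = 0.001259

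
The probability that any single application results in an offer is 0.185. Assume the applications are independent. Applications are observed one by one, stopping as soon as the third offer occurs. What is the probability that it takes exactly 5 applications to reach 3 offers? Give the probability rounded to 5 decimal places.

Y = trial on which the third success occurs; negative binomial, r=3, p=0.185.
P(Y=5) = C(4,2) · p^3 · (1−p)^2
= 6 · 0.0063316 · 0.66422 = 0.0252337

0.02523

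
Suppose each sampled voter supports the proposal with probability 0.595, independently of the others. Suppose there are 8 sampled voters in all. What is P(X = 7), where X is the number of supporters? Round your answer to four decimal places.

0.0855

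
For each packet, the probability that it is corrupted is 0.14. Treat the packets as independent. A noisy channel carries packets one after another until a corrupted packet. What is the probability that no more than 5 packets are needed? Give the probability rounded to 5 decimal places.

Y = number of packets to the first success; geometric, p = 0.14.
P(Y ≤ 5) = 1 − (1−p)^5 = 1 − 0.4704270 = 0.5295730

0.52957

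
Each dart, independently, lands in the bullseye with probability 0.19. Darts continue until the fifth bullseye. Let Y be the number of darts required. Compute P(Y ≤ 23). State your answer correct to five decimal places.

Finishing within 23 darts ⇔ at least 5 successes in the first 23. With X ~ Binomial(23, 0.19), P(Y ≤ 23) = 1 − P(X ≤ 4).
  k=0: C(23,0)·0.19^0·0.81^23 = 0.0078552
  k=1: C(23,1)·0.19^1·0.81^22 = 0.0423791
  k=2: C(23,2)·0.19^2·0.81^21 = 0.1093486
  k=3: C(23,3)·0.19^3·0.81^20 = 0.1795477
  k=4: C(23,4)·0.19^4·0.81^19 = 0.2105806
1 − 0.5497111 = 0.4502889

0.45029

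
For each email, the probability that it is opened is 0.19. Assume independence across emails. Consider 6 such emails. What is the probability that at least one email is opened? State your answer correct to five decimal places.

0.71757

P(at least one) = 1 − P(none) = 1 − (1 − 0.19)^6
= 1 − 0.2824295 = 0.7175705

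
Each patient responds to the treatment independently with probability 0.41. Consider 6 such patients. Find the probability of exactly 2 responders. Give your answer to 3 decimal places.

0.306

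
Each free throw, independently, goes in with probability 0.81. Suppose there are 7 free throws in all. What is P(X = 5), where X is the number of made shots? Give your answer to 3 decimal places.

0.264

X ~ Binomial(n=7, p=0.81).
P(X=5) = C(7,5) · p^5 · (1−p)^2
= 21 · 0.34868 · 0.0361 = 0.26433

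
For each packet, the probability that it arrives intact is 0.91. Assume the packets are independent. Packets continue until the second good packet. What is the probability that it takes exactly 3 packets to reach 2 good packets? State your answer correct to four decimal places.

Y = trial on which the second success occurs; negative binomial, r=2, p=0.91.
P(Y=3) = C(2,1) · p^2 · (1−p)^1
= 2 · 0.8281 · 0.09 = 0.149058

0.1491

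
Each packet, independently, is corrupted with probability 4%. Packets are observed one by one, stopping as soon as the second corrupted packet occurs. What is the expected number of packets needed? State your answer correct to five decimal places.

Y = total packets until the second success; negative binomial with r=2, p=0.04.
E[Y] = r / p = 2 / 0.04 = 50.0000000

50.00000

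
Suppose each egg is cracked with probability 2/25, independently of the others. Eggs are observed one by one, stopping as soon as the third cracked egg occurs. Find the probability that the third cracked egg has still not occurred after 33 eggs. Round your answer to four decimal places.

0.5018

Needing more than 33 eggs ⇔ fewer than 3 successes in the first 33. With X ~ Binomial(33, 0.08), P(Y > 33) = P(X ≤ 2).
  k=0: C(33,0)·0.08^0·0.92^33 = 0.063826
  k=1: C(33,1)·0.08^1·0.92^32 = 0.183153
  k=2: C(33,2)·0.08^2·0.92^31 = 0.254822
P(X ≤ 2) = 0.501801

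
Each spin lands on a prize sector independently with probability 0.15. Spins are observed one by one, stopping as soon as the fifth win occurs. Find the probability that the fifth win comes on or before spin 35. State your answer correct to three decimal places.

Finishing within 35 spins ⇔ at least 5 successes in the first 35. With X ~ Binomial(35, 0.15), P(Y ≤ 35) = 1 − P(X ≤ 4).
  k=0: C(35,0)·0.15^0·0.85^35 = 0.00339
  k=1: C(35,1)·0.15^1·0.85^34 = 0.02091
  k=2: C(35,2)·0.15^2·0.85^33 = 0.06274
  k=3: C(35,3)·0.15^3·0.85^32 = 0.12178
  k=4: C(35,4)·0.15^4·0.85^31 = 0.17193
1 − 0.38075 = 0.61925

0.619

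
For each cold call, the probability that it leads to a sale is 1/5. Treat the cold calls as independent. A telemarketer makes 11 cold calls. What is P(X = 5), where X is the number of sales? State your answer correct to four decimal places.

X ~ Binomial(n=11, p=0.20).
P(X=5) = C(11,5) · p^5 · (1−p)^6
= 462 · 0.00032 · 0.26214 = 0.038755

0.0388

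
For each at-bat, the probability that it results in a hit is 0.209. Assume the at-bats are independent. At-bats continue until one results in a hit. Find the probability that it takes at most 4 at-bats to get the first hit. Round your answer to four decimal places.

0.6085

Y = number of at-bats to the first success; geometric, p = 0.209.
P(Y ≤ 4) = 1 − (1−p)^4 = 1 − 0.391477 = 0.608523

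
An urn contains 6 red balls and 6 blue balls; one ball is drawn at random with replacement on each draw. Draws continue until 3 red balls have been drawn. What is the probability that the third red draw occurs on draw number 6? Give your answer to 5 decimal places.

0.15625

Y = trial on which the third success occurs; negative binomial, r=3, p=0.50.
P(Y=6) = C(5,2) · p^3 · (1−p)^3
= 10 · 0.125 · 0.125 = 0.1562500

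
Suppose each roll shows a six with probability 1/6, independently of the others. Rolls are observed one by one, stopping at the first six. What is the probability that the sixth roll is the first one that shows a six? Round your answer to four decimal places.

0.0670

Geometric (trials to first success), p = 0.166667.
P(Y = 6) = (1−p)^5 · p = 0.40188 · 0.166667 = 0.066980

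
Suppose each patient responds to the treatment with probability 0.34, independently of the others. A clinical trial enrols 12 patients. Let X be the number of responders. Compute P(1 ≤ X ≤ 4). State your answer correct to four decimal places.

0.6055

X ~ Binomial(12, 0.34); P(1 ≤ X ≤ 4) = Σ C(12,k) p^k (1−p)^(12−k) over k:
  k=1: C(12,1)·0.34^1·0.66^11 = 0.042232
  k=2: C(12,2)·0.34^2·0.66^10 = 0.119658
  k=3: C(12,3)·0.34^3·0.66^9 = 0.205473
  k=4: C(12,4)·0.34^4·0.66^8 = 0.238162
Total = 0.605525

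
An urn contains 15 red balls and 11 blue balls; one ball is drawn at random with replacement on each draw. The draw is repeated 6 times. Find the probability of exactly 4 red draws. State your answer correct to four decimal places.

0.2974

X ~ Binomial(n=6, p=0.576923).
P(X=4) = C(6,4) · p^4 · (1−p)^2
= 15 · 0.11078 · 0.17899 = 0.297442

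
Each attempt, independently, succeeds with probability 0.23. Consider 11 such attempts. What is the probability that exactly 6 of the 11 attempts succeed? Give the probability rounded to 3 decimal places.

0.019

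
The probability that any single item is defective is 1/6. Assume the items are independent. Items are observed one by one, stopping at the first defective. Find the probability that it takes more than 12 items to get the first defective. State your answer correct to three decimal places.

0.112

Y = number of items to the first success; geometric, p = 0.166667.
P(Y > 12) = P(first 12 all fail) = (1−p)^12 = 0.11216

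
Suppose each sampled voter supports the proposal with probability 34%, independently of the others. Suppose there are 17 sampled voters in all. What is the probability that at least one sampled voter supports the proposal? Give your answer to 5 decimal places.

0.99914

P(at least one) = 1 − P(none) = 1 − (1 − 0.34)^17
= 1 − 0.0008556 = 0.9991444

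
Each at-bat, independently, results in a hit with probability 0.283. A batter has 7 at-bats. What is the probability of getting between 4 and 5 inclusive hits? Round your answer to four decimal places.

0.1023

X ~ Binomial(7, 0.283); P(4 ≤ X ≤ 5) = Σ C(7,k) p^k (1−p)^(7−k) over k:
  k=4: C(7,4)·0.283^4·0.717^3 = 0.082751
  k=5: C(7,5)·0.283^5·0.717^2 = 0.019597
Total = 0.102348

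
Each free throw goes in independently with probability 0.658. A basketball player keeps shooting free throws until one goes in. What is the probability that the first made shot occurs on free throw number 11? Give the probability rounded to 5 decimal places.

Geometric (trials to first success), p = 0.658.
P(Y = 11) = (1−p)^10 · p = 2.1891e-05 · 0.658 = 0.0000144

0.00001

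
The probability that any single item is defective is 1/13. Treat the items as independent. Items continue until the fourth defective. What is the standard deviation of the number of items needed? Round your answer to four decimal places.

24.9800

Y = total items until the fourth success; negative binomial with r=4, p=0.076923.
SD(Y) = √[r(1−p)/p²] = √(624.000000) = 24.979992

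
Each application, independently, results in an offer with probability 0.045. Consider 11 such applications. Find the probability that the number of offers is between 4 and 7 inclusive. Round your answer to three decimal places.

X ~ Binomial(11, 0.045); P(4 ≤ X ≤ 7) = Σ C(11,k) p^k (1−p)^(11−k) over k:
  k=4: C(11,4)·0.045^4·0.955^7 = 0.00098
  k=5: C(11,5)·0.045^5·0.955^6 = 0.00006
  k=6: C(11,6)·0.045^6·0.955^5 = 0.00000
  k=7: C(11,7)·0.045^7·0.955^4 = 0.00000
Total = 0.00105

0.001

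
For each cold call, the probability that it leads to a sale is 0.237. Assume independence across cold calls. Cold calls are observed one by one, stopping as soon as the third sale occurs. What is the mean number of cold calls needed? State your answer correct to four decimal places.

12.6582

Y = total cold calls until the third success; negative binomial with r=3, p=0.237.
E[Y] = r / p = 3 / 0.237 = 12.658228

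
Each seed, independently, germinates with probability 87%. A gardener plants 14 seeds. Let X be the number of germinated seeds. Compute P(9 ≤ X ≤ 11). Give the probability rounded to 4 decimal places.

X ~ Binomial(14, 0.87); P(9 ≤ X ≤ 11) = Σ C(14,k) p^k (1−p)^(14−k) over k:
  k=9: C(14,9)·0.87^9·0.13^5 = 0.021225
  k=10: C(14,10)·0.87^10·0.13^4 = 0.071023
  k=11: C(14,11)·0.87^11·0.13^3 = 0.172840
Total = 0.265088

0.2651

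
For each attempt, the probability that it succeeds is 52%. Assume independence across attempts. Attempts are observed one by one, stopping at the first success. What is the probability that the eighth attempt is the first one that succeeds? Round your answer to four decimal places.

0.0031

Geometric (trials to first success), p = 0.52.
P(Y = 8) = (1−p)^7 · p = 0.0058707 · 0.52 = 0.003053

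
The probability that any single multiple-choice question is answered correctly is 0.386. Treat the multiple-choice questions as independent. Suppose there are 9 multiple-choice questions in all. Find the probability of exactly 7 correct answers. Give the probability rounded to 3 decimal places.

X ~ Binomial(n=9, p=0.386).
P(X=7) = C(9,7) · p^7 · (1−p)^2
= 36 · 0.0012768 · 0.377 = 0.01733

0.017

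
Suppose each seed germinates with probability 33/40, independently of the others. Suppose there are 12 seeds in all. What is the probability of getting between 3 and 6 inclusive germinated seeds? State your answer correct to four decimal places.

X ~ Binomial(12, 0.825); P(3 ≤ X ≤ 6) = Σ C(12,k) p^k (1−p)^(12−k) over k:
  k=3: C(12,3)·0.825^3·0.175^9 = 0.000019
  k=4: C(12,4)·0.825^4·0.175^8 = 0.000202
  k=5: C(12,5)·0.825^5·0.175^7 = 0.001521
  k=6: C(12,6)·0.825^6·0.175^6 = 0.008368
Total = 0.010110

0.0101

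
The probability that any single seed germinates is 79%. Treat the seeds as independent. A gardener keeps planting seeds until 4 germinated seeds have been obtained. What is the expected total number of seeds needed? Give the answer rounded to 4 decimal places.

Y = total seeds until the fourth success; negative binomial with r=4, p=0.79.
E[Y] = r / p = 4 / 0.79 = 5.063291

5.0633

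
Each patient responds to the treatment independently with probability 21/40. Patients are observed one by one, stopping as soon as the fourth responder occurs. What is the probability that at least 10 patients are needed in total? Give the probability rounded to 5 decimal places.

0.20722

Needing more than 9 patients ⇔ fewer than 4 successes in the first 9. With X ~ Binomial(9, 0.525), P(Y > 9) = P(X ≤ 3).
  k=0: C(9,0)·0.525^0·0.475^9 = 0.0012310
  k=1: C(9,1)·0.525^1·0.475^8 = 0.0122448
  k=2: C(9,2)·0.525^2·0.475^7 = 0.0541348
  k=3: C(9,3)·0.525^3·0.475^6 = 0.1396107
P(X ≤ 3) = 0.2072213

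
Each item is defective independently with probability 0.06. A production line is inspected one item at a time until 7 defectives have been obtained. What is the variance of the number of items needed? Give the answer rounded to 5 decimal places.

Y = total items until the seventh success; negative binomial with r=7, p=0.06.
Var(Y) = r(1−p)/p² = 7·0.94 / 0.06² = 1827.7777778

1827.77778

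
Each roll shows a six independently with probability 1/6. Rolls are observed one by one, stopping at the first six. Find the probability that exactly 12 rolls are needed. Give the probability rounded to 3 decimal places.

0.022

Geometric (trials to first success), p = 0.166667.
P(Y = 12) = (1−p)^11 · p = 0.13459 · 0.166667 = 0.02243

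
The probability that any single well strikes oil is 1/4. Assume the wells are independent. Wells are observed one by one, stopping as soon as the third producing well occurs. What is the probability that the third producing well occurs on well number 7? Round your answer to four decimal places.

Y = trial on which the third success occurs; negative binomial, r=3, p=0.25.
P(Y=7) = C(6,2) · p^3 · (1−p)^4
= 15 · 0.015625 · 0.31641 = 0.074158

0.0742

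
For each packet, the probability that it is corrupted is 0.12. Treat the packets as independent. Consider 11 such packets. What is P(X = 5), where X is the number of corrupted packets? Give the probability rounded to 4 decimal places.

X ~ Binomial(n=11, p=0.12).
P(X=5) = C(11,5) · p^5 · (1−p)^6
= 462 · 2.4883e-05 · 0.4644 = 0.005339

0.0053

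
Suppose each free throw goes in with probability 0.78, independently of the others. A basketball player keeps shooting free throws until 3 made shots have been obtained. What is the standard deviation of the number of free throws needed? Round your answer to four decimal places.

1.0415

Y = total free throws until the third success; negative binomial with r=3, p=0.78.
SD(Y) = √[r(1−p)/p²] = √(1.084813) = 1.041543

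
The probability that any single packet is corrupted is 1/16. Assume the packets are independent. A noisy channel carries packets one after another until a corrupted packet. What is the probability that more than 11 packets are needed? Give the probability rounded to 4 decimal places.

0.4917

Y = number of packets to the first success; geometric, p = 0.0625.
P(Y > 11) = P(first 11 all fail) = (1−p)^11 = 0.491682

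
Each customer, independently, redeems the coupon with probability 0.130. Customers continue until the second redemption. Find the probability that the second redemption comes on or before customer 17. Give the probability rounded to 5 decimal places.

0.66821

Finishing within 17 customers ⇔ at least 2 successes in the first 17. With X ~ Binomial(17, 0.13), P(Y ≤ 17) = 1 − P(X ≤ 1).
  k=0: C(17,0)·0.13^0·0.87^17 = 0.0937189
  k=1: C(17,1)·0.13^1·0.87^16 = 0.2380676
1 − 0.3317865 = 0.6682135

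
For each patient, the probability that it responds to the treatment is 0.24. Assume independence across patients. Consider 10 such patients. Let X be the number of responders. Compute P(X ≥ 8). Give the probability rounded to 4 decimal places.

0.0003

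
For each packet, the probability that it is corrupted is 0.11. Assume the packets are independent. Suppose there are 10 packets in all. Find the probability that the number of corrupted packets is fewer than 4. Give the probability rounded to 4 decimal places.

X ~ Binomial(10, 0.11); P(X ≤ 3) = Σ C(10,k) p^k (1−p)^(10−k) over k:
  k=0: C(10,0)·0.11^0·0.89^10 = 0.311817
  k=1: C(10,1)·0.11^1·0.89^9 = 0.385392
  k=2: C(10,2)·0.11^2·0.89^8 = 0.214347
  k=3: C(10,3)·0.11^3·0.89^7 = 0.070646
Total = 0.982203

0.9822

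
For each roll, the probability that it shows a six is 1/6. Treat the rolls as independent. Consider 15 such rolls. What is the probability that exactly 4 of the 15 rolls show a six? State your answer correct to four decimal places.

X ~ Binomial(n=15, p=0.166667).
P(X=4) = C(15,4) · p^4 · (1−p)^11
= 1365 · 0.0007716 · 0.13459 = 0.141754

0.1418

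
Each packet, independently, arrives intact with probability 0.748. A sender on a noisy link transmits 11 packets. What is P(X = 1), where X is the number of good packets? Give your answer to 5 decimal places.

X ~ Binomial(n=11, p=0.748).
P(X=1) = C(11,1) · p^1 · (1−p)^10
= 11 · 0.748 · 1.0328e-06 = 0.0000085

0.00001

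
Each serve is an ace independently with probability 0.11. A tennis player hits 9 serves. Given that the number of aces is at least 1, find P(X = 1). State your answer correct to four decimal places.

X ~ Binomial(9, 0.11). Want P(X=1 | X≥1) = P(X=1) / P(X≥1).
P(X=1) = C(9,1)·0.11^1·0.89^8 = 0.389722
P(X≥1) = 1 − 0.350356 = 0.649644
Ratio = 0.389722 / 0.649644 = 0.599902

0.5999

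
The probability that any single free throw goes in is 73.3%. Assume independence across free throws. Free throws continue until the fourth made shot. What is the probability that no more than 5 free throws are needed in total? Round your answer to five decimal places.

0.59699

Finishing within 5 free throws ⇔ at least 4 successes in the first 5. With X ~ Binomial(5, 0.733), P(Y ≤ 5) = 1 − P(X ≤ 3).
  k=0: C(5,0)·0.733^0·0.267^5 = 0.0013569
  k=1: C(5,1)·0.733^1·0.267^4 = 0.0186260
  k=2: C(5,2)·0.733^2·0.267^3 = 0.1022685
  k=3: C(5,3)·0.733^3·0.267^2 = 0.2807595
1 − 0.4030109 = 0.5969891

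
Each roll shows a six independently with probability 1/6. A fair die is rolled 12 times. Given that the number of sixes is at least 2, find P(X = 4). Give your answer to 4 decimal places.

X ~ Binomial(12, 0.166667). Want P(X=4 | X≥2) = P(X=4) / P(X≥2).
P(X=4) = C(12,4)·0.166667^4·0.833333^8 = 0.088828
P(X≥2) = 1 − 0.112157 − 0.269176 = 0.618667
Ratio = 0.088828 / 0.618667 = 0.143580

0.1436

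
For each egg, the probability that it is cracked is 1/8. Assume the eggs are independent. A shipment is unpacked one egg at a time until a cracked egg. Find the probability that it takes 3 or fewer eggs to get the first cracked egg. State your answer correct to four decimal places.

0.3301

Y = number of eggs to the first success; geometric, p = 0.125.
P(Y ≤ 3) = 1 − (1−p)^3 = 1 − 0.669922 = 0.330078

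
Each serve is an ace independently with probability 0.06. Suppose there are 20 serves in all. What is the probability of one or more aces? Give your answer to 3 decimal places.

P(at least one) = 1 − P(none) = 1 − (1 − 0.06)^20
= 1 − 0.29011 = 0.70989

0.710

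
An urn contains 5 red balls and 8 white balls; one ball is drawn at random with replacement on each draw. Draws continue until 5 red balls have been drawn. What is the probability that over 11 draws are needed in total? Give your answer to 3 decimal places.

0.575

Needing more than 11 draws ⇔ fewer than 5 successes in the first 11. With X ~ Binomial(11, 0.384615), P(Y > 11) = P(X ≤ 4).
  k=0: C(11,0)·0.384615^0·0.615385^11 = 0.00479
  k=1: C(11,1)·0.384615^1·0.615385^10 = 0.03295
  k=2: C(11,2)·0.384615^2·0.615385^9 = 0.10298
  k=3: C(11,3)·0.384615^3·0.615385^8 = 0.19308
  k=4: C(11,4)·0.384615^4·0.615385^7 = 0.24135
P(X ≤ 4) = 0.57515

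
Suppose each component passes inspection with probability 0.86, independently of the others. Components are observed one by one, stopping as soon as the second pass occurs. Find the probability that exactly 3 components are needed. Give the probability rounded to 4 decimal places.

Y = trial on which the second success occurs; negative binomial, r=2, p=0.86.
P(Y=3) = C(2,1) · p^2 · (1−p)^1
= 2 · 0.7396 · 0.14 = 0.207088

0.2071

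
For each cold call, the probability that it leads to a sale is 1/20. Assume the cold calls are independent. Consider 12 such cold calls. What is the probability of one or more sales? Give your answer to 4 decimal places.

0.4596

P(at least one) = 1 − P(none) = 1 − (1 − 0.05)^12
= 1 − 0.540360 = 0.459640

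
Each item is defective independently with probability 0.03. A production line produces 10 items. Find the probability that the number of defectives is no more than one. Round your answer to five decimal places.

0.96549

X ~ Binomial(10, 0.03); P(X ≤ 1) = Σ C(10,k) p^k (1−p)^(10−k) over k:
  k=0: C(10,0)·0.03^0·0.97^10 = 0.7374241
  k=1: C(10,1)·0.03^1·0.97^9 = 0.2280693
Total = 0.9654934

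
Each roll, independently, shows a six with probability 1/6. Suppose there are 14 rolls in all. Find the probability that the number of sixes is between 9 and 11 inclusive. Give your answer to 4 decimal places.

0.0001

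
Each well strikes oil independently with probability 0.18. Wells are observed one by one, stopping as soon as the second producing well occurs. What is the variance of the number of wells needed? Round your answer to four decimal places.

50.6173

Y = total wells until the second success; negative binomial with r=2, p=0.18.
Var(Y) = r(1−p)/p² = 2·0.82 / 0.18² = 50.617284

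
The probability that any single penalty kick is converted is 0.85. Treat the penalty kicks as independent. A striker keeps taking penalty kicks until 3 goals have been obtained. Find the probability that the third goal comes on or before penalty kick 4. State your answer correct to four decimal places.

0.8905

Finishing within 4 penalty kicks ⇔ at least 3 successes in the first 4. With X ~ Binomial(4, 0.85), P(Y ≤ 4) = 1 − P(X ≤ 2).
  k=0: C(4,0)·0.85^0·0.15^4 = 0.000506
  k=1: C(4,1)·0.85^1·0.15^3 = 0.011475
  k=2: C(4,2)·0.85^2·0.15^2 = 0.097537
1 − 0.109519 = 0.890481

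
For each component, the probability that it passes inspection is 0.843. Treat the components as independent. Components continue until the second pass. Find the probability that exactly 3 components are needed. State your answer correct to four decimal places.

0.2231

Y = trial on which the second success occurs; negative binomial, r=2, p=0.843.
P(Y=3) = C(2,1) · p^2 · (1−p)^1
= 2 · 0.71065 · 0.157 = 0.223144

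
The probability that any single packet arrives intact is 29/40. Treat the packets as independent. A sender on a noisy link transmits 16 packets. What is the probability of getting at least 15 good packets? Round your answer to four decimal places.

0.0412

X ~ Binomial(16, 0.725); P(X ≥ 15) = Σ C(16,k) p^k (1−p)^(16−k) over k:
  k=15: C(16,15)·0.725^15·0.275^1 = 0.035361
  k=16: C(16,16)·0.725^16·0.275^0 = 0.005827
Total = 0.041187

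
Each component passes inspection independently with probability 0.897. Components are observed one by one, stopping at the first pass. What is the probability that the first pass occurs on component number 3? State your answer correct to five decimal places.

0.00952

Geometric (trials to first success), p = 0.897.
P(Y = 3) = (1−p)^2 · p = 0.010609 · 0.897 = 0.0095163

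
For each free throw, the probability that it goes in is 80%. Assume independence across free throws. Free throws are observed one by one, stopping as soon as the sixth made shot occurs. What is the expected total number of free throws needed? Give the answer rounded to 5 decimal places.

Y = total free throws until the sixth success; negative binomial with r=6, p=0.80.
E[Y] = r / p = 6 / 0.80 = 7.5000000

7.50000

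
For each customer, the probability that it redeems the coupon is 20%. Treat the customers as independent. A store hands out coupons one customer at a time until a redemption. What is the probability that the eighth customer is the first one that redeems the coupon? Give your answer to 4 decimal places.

0.0419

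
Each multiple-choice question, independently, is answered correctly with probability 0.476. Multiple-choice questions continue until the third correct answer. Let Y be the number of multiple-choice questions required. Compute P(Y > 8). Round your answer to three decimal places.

0.178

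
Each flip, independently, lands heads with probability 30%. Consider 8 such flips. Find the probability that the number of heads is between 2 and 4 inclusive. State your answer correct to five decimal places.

0.68673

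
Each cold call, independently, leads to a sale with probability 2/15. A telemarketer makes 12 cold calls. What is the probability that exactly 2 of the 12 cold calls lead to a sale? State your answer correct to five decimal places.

0.28051

X ~ Binomial(n=12, p=0.133333).
P(X=2) = C(12,2) · p^2 · (1−p)^10
= 66 · 0.017778 · 0.23907 = 0.2805061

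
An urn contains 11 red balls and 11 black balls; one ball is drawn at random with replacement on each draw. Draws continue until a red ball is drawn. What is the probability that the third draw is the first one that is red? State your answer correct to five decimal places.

Geometric (trials to first success), p = 0.50.
P(Y = 3) = (1−p)^2 · p = 0.25 · 0.50 = 0.1250000

0.12500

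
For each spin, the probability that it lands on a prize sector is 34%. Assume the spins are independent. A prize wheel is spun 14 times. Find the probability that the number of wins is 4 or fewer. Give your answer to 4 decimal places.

X ~ Binomial(14, 0.34); P(X ≤ 4) = Σ C(14,k) p^k (1−p)^(14−k) over k:
  k=0: C(14,0)·0.34^0·0.66^14 = 0.002976
  k=1: C(14,1)·0.34^1·0.66^13 = 0.021462
  k=2: C(14,2)·0.34^2·0.66^12 = 0.071866
  k=3: C(14,3)·0.34^3·0.66^11 = 0.148089
  k=4: C(14,4)·0.34^4·0.66^10 = 0.209792
Total = 0.454185

0.4542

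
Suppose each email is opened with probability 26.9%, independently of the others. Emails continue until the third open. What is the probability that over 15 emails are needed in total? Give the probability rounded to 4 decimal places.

0.1886

Needing more than 15 emails ⇔ fewer than 3 successes in the first 15. With X ~ Binomial(15, 0.269), P(Y > 15) = P(X ≤ 2).
  k=0: C(15,0)·0.269^0·0.731^15 = 0.009094
  k=1: C(15,1)·0.269^1·0.731^14 = 0.050198
  k=2: C(15,2)·0.269^2·0.731^13 = 0.129306
P(X ≤ 2) = 0.188598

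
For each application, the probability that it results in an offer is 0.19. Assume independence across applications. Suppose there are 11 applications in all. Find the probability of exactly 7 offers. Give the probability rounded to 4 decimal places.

0.0013

X ~ Binomial(n=11, p=0.19).
P(X=7) = C(11,7) · p^7 · (1−p)^4
= 330 · 8.9387e-06 · 0.43047 = 0.001270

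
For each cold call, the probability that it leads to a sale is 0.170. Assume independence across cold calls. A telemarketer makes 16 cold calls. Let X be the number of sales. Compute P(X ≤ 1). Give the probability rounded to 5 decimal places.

0.21697

X ~ Binomial(16, 0.17); P(X ≤ 1) = Σ C(16,k) p^k (1−p)^(16−k) over k:
  k=0: C(16,0)·0.17^0·0.83^16 = 0.0507282
  k=1: C(16,1)·0.17^1·0.83^15 = 0.1662418
Total = 0.2169700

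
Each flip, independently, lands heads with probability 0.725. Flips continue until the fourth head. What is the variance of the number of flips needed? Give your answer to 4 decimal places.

Y = total flips until the fourth success; negative binomial with r=4, p=0.725.
Var(Y) = r(1−p)/p² = 4·0.275 / 0.725² = 2.092747

2.0927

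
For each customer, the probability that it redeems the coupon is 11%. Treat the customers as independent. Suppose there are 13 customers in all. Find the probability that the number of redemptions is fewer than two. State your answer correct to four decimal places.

0.5730

X ~ Binomial(13, 0.11); P(X ≤ 1) = Σ C(13,k) p^k (1−p)^(13−k) over k:
  k=0: C(13,0)·0.11^0·0.89^13 = 0.219821
  k=1: C(13,1)·0.11^1·0.89^12 = 0.353196
Total = 0.573018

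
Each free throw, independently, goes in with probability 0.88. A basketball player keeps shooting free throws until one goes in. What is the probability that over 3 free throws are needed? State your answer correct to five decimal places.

0.00173

Y = number of free throws to the first success; geometric, p = 0.88.
P(Y > 3) = P(first 3 all fail) = (1−p)^3 = 0.0017280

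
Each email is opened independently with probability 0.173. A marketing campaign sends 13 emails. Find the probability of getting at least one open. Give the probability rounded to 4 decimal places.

0.9154

P(at least one) = 1 − P(none) = 1 − (1 − 0.173)^13
= 1 − 0.084639 = 0.915361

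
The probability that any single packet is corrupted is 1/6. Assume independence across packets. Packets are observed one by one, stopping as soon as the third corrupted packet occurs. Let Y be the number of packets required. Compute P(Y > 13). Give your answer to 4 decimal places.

Needing more than 13 packets ⇔ fewer than 3 successes in the first 13. With X ~ Binomial(13, 0.166667), P(Y > 13) = P(X ≤ 2).
  k=0: C(13,0)·0.166667^0·0.833333^13 = 0.093464
  k=1: C(13,1)·0.166667^1·0.833333^12 = 0.243006
  k=2: C(13,2)·0.166667^2·0.833333^11 = 0.291607
P(X ≤ 2) = 0.628077

0.6281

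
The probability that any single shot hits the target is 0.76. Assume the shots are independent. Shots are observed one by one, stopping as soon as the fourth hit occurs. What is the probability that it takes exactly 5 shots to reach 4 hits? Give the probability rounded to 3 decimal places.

0.320

Y = trial on which the fourth success occurs; negative binomial, r=4, p=0.76.
P(Y=5) = C(4,3) · p^4 · (1−p)^1
= 4 · 0.33362 · 0.24 = 0.32028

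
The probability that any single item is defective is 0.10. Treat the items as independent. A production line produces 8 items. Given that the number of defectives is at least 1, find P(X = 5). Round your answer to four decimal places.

0.0007

X ~ Binomial(8, 0.10). Want P(X=5 | X≥1) = P(X=5) / P(X≥1).
P(X=5) = C(8,5)·0.10^5·0.90^3 = 0.000408
P(X≥1) = 1 − 0.430467 = 0.569533
Ratio = 0.000408 / 0.569533 = 0.000717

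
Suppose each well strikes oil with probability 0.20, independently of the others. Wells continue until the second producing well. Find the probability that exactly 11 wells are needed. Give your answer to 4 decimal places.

0.0537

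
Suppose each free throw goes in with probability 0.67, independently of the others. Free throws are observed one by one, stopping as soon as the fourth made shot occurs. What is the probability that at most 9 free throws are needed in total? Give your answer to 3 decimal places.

Finishing within 9 free throws ⇔ at least 4 successes in the first 9. With X ~ Binomial(9, 0.67), P(Y ≤ 9) = 1 − P(X ≤ 3).
  k=0: C(9,0)·0.67^0·0.33^9 = 0.00005
  k=1: C(9,1)·0.67^1·0.33^8 = 0.00085
  k=2: C(9,2)·0.67^2·0.33^7 = 0.00689
  k=3: C(9,3)·0.67^3·0.33^6 = 0.03263
1 − 0.04041 = 0.95959

0.960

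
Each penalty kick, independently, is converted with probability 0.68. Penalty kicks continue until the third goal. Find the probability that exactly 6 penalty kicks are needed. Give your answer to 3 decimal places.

Y = trial on which the third success occurs; negative binomial, r=3, p=0.68.
P(Y=6) = C(5,2) · p^3 · (1−p)^3
= 10 · 0.31443 · 0.032768 = 0.10303

0.103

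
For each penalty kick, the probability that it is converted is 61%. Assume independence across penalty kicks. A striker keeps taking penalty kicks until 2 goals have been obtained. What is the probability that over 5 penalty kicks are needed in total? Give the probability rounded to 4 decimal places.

0.0796

Needing more than 5 penalty kicks ⇔ fewer than 2 successes in the first 5. With X ~ Binomial(5, 0.61), P(Y > 5) = P(X ≤ 1).
  k=0: C(5,0)·0.61^0·0.39^5 = 0.009022
  k=1: C(5,1)·0.61^1·0.39^4 = 0.070560
P(X ≤ 1) = 0.079582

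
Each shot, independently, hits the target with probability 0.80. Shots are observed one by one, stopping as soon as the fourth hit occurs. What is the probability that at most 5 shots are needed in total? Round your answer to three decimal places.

Finishing within 5 shots ⇔ at least 4 successes in the first 5. With X ~ Binomial(5, 0.80), P(Y ≤ 5) = 1 − P(X ≤ 3).
  k=0: C(5,0)·0.80^0·0.20^5 = 0.00032
  k=1: C(5,1)·0.80^1·0.20^4 = 0.00640
  k=2: C(5,2)·0.80^2·0.20^3 = 0.05120
  k=3: C(5,3)·0.80^3·0.20^2 = 0.20480
1 − 0.26272 = 0.73728

0.737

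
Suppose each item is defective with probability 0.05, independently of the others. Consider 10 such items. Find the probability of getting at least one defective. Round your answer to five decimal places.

0.40126

P(at least one) = 1 − P(none) = 1 − (1 − 0.05)^10
= 1 − 0.5987369 = 0.4012631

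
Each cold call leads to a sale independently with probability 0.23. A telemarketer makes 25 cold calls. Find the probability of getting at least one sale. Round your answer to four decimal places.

0.9985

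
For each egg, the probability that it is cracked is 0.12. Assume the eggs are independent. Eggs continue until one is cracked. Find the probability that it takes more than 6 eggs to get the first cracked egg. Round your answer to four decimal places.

0.4644

Y = number of eggs to the first success; geometric, p = 0.12.
P(Y > 6) = P(first 6 all fail) = (1−p)^6 = 0.464404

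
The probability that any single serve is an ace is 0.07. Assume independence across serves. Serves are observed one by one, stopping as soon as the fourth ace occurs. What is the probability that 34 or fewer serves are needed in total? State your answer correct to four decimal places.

0.2122

Finishing within 34 serves ⇔ at least 4 successes in the first 34. With X ~ Binomial(34, 0.07), P(Y ≤ 34) = 1 − P(X ≤ 3).
  k=0: C(34,0)·0.07^0·0.93^34 = 0.084805
  k=1: C(34,1)·0.07^1·0.93^33 = 0.217027
  k=2: C(34,2)·0.07^2·0.93^32 = 0.269534
  k=3: C(34,3)·0.07^3·0.93^31 = 0.216400
1 − 0.787766 = 0.212234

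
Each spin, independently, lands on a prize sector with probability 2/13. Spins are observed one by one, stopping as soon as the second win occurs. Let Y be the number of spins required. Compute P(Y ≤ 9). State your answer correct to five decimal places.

Finishing within 9 spins ⇔ at least 2 successes in the first 9. With X ~ Binomial(9, 0.153846), P(Y ≤ 9) = 1 − P(X ≤ 1).
  k=0: C(9,0)·0.153846^0·0.846154^9 = 0.2223535
  k=1: C(9,1)·0.153846^1·0.846154^8 = 0.3638512
1 − 0.5862047 = 0.4137953

0.41380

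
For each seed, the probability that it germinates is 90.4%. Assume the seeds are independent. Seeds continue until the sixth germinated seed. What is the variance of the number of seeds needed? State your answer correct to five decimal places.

Y = total seeds until the sixth success; negative binomial with r=6, p=0.904.
Var(Y) = r(1−p)/p² = 6·0.096 / 0.904² = 0.7048320

0.70483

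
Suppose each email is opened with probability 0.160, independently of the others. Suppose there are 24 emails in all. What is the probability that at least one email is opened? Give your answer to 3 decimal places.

P(at least one) = 1 − P(none) = 1 − (1 − 0.16)^24
= 1 − 0.01523 = 0.98477

0.985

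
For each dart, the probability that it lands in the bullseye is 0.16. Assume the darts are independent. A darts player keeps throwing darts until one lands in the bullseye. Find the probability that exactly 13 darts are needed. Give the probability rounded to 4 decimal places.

Geometric (trials to first success), p = 0.16.
P(Y = 13) = (1−p)^12 · p = 0.12341 · 0.16 = 0.019746

0.0197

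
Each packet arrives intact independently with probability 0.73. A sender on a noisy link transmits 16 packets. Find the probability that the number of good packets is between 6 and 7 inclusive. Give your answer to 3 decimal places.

0.012

X ~ Binomial(16, 0.73); P(6 ≤ X ≤ 7) = Σ C(16,k) p^k (1−p)^(16−k) over k:
  k=6: C(16,6)·0.73^6·0.27^10 = 0.00250
  k=7: C(16,7)·0.73^7·0.27^9 = 0.00964
Total = 0.01213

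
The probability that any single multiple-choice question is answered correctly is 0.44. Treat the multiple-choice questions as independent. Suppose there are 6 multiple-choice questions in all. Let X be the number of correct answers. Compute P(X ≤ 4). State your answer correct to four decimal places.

X ~ Binomial(6, 0.44); P(X ≤ 4) = Σ C(6,k) p^k (1−p)^(6−k) over k:
  k=0: C(6,0)·0.44^0·0.56^6 = 0.030841
  k=1: C(6,1)·0.44^1·0.56^5 = 0.145393
  k=2: C(6,2)·0.44^2·0.56^4 = 0.285594
  k=3: C(6,3)·0.44^3·0.56^3 = 0.299193
  k=4: C(6,4)·0.44^4·0.56^2 = 0.176310
Total = 0.937332

0.9373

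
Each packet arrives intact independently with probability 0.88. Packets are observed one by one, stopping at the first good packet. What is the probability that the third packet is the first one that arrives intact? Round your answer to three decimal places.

0.013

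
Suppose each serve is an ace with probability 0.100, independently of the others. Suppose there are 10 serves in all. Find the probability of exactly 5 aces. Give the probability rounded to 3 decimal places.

0.001

X ~ Binomial(n=10, p=0.10).
P(X=5) = C(10,5) · p^5 · (1−p)^5
= 252 · 1e-05 · 0.59049 = 0.00149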